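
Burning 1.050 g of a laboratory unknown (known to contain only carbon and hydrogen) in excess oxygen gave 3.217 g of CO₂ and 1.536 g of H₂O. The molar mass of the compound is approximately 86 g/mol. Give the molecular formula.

mol C = 3.217 g CO₂ ÷ 44.009 g/mol = 0.073099 mol
mol H = 2 × 1.536 g H₂O ÷ 18.015 g/mol = 0.17052 mol
Divide by the smallest (0.073099 mol): C 1.000, H 2.333
Multiplying each by 3 gives whole numbers: C 3.00, H 7.00
Empirical formula: C3H7
Empirical-formula mass = 43.09 g/mol; 86 ÷ 43.09 ≈ 2, so the molecular formula is C6H14.

C6H14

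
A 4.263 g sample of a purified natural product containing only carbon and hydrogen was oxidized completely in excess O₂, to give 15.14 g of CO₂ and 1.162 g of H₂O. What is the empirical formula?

mol C = 15.14 g CO₂ ÷ 44.009 g/mol = 0.34402 mol
mol H = 2 × 1.162 g H₂O ÷ 18.015 g/mol = 0.12900 mol
Divide by the smallest (0.12900 mol): C 2.667, H 1.000
Multiplying each by 3 gives whole numbers: C 8.00, H 3.00

C8H3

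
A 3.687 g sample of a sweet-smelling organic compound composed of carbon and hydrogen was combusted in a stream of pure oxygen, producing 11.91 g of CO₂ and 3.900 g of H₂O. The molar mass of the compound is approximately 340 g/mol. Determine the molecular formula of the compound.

mol C = 11.91 g CO₂ ÷ 44.009 g/mol = 0.27063 mol
mol H = 2 × 3.900 g H₂O ÷ 18.015 g/mol = 0.43297 mol
Divide by the smallest (0.27063 mol): C 1.000, H 1.600
Multiplying each by 5 gives whole numbers: C 5.00, H 8.00
Empirical formula: C5H8
Empirical-formula mass = 68.12 g/mol; 340 ÷ 68.12 ≈ 5, so the molecular formula is C25H40.

C25H40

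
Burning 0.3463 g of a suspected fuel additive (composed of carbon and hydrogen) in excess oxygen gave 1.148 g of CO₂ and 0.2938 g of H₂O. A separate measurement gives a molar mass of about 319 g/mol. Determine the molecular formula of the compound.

mol C = 1.148 g CO₂ ÷ 44.009 g/mol = 0.026086 mol
mol H = 2 × 0.2938 g H₂O ÷ 18.015 g/mol = 0.032617 mol
Divide by the smallest (0.026086 mol): C 1.000, H 1.250
Multiplying each by 4 gives whole numbers: C 4.00, H 5.00
Empirical formula: C4H5
Empirical-formula mass = 53.08 g/mol; 319 ÷ 53.08 ≈ 6, so the molecular formula is C24H30.

C24H30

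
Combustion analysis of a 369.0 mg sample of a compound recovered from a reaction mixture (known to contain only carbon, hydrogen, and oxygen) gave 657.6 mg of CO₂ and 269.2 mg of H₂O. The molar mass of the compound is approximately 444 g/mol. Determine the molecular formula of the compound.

C18H36O12

mol C = 0.6576 g CO₂ ÷ 44.009 g/mol = 0.014942 mol
mol H = 2 × 0.2692 g H₂O ÷ 18.015 g/mol = 0.029886 mol
mass O = 0.3690 − (0.17947 + 0.030125) = 0.15940 g → mol O = 0.15940 ÷ 15.999 = 0.0099632 mol
Divide by the smallest (0.0099632 mol): C 1.500, H 3.000, O 1.000
Multiplying each by 2 gives whole numbers: C 3.00, H 6.00, O 2.00
Empirical formula: C3H6O2
Empirical-formula mass = 74.08 g/mol; 444 ÷ 74.08 ≈ 6, so the molecular formula is C18H36O12.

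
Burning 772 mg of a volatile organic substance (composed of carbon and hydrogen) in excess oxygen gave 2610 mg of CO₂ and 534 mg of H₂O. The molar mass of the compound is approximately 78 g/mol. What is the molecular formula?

C6H6

mol C = 2.61 g CO₂ ÷ 44.009 g/mol = 0.05931 mol
mol H = 2 × 0.534 g H₂O ÷ 18.015 g/mol = 0.05928 mol
Divide by the smallest (0.05928 mol): C 1.000, H 1.000
Empirical formula: CH
Empirical-formula mass = 13.02 g/mol; 78 ÷ 13.02 ≈ 6, so the molecular formula is C6H6.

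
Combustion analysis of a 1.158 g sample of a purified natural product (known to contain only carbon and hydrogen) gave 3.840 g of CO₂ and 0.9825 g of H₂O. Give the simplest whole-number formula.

C4H5

mol C = 3.840 g CO₂ ÷ 44.009 g/mol = 0.087255 mol
mol H = 2 × 0.9825 g H₂O ÷ 18.015 g/mol = 0.10908 mol
Divide by the smallest (0.087255 mol): C 1.000, H 1.250
Multiplying each by 4 gives whole numbers: C 4.00, H 5.00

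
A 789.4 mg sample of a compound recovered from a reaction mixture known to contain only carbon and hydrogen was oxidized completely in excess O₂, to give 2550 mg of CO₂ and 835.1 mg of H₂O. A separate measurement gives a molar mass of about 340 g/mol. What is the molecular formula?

C25H40

mol C = 2.550 g CO₂ ÷ 44.009 g/mol = 0.057943 mol
mol H = 2 × 0.8351 g H₂O ÷ 18.015 g/mol = 0.092712 mol
Divide by the smallest (0.057943 mol): C 1.000, H 1.600
Multiplying each by 5 gives whole numbers: C 5.00, H 8.00
Empirical formula: C5H8
Empirical-formula mass = 68.12 g/mol; 340 ÷ 68.12 ≈ 5, so the molecular formula is C25H40.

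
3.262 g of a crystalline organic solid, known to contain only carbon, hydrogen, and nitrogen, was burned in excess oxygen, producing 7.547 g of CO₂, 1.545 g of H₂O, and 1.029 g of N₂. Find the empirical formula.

C7H7N3

mol C = 7.547 g CO₂ ÷ 44.009 g/mol = 0.17149 mol
mol H = 2 × 1.545 g H₂O ÷ 18.015 g/mol = 0.17152 mol
mol N = 2 × 1.029 g N₂ ÷ 28.014 g/mol = 0.073463 mol
Divide by the smallest (0.073463 mol): C 2.334, H 2.335, N 1.000
Multiplying each by 3 gives whole numbers: C 7.00, H 7.00, N 3.00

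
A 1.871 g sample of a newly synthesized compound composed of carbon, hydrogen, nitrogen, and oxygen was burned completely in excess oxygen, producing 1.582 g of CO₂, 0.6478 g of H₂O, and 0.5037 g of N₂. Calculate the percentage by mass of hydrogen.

mol C = 1.582 g CO₂ ÷ 44.009 g/mol = 0.035947 mol
mol H = 2 × 0.6478 g H₂O ÷ 18.015 g/mol = 0.071918 mol
mol N = 2 × 0.5037 g N₂ ÷ 28.014 g/mol = 0.035961 mol
mass O = 1.871 − (0.43176 + 0.072493 + 0.50370) = 0.86305 g → mol O = 0.86305 ÷ 15.999 = 0.053944 mol
mass % H = 0.072493 g ÷ 1.871 g × 100%

3.87%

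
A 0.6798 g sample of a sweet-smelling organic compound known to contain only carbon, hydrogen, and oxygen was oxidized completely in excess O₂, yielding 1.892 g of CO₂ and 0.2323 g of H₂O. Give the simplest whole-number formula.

mol C = 1.892 g CO₂ ÷ 44.009 g/mol = 0.042991 mol
mol H = 2 × 0.2323 g H₂O ÷ 18.015 g/mol = 0.025790 mol
mass O = 0.6798 − (0.51637 + 0.025996) = 0.13744 g → mol O = 0.13744 ÷ 15.999 = 0.0085903 mol
Divide by the smallest (0.0085903 mol): C 5.005, H 3.002, O 1.000

C5H3O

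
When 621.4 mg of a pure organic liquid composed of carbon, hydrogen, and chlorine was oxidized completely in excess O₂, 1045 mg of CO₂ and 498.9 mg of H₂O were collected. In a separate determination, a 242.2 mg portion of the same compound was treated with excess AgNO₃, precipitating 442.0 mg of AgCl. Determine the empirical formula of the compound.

mol C = 1.045 g CO₂ ÷ 44.009 g/mol = 0.023745 mol
mol H = 2 × 0.4989 g H₂O ÷ 18.015 g/mol = 0.055387 mol
From the AgCl data: mol Cl per gram of compound = (0.4420 ÷ 143.318) ÷ 0.2422 = 0.012733 mol/g, so in the 0.6214 g combustion sample mol Cl = 0.0079126 mol
Divide by the smallest (0.0079126 mol): C 3.001, H 7.000, Cl 1.000

C3H7Cl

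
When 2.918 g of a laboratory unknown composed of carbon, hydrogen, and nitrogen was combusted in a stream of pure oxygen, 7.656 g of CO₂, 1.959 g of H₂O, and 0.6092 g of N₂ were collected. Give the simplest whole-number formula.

mol C = 7.656 g CO₂ ÷ 44.009 g/mol = 0.17396 mol
mol H = 2 × 1.959 g H₂O ÷ 18.015 g/mol = 0.21749 mol
mol N = 2 × 0.6092 g N₂ ÷ 28.014 g/mol = 0.043493 mol
Divide by the smallest (0.043493 mol): C 4.000, H 5.001, N 1.000

C4H5N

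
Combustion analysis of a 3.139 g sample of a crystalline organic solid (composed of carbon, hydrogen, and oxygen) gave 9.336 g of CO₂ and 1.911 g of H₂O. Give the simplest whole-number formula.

C9H9O

mol C = 9.336 g CO₂ ÷ 44.009 g/mol = 0.21214 mol
mol H = 2 × 1.911 g H₂O ÷ 18.015 g/mol = 0.21216 mol
mass O = 3.139 − (2.5480 + 0.21385) = 0.37715 g → mol O = 0.37715 ÷ 15.999 = 0.023573 mol
Divide by the smallest (0.023573 mol): C 8.999, H 9.000, O 1.000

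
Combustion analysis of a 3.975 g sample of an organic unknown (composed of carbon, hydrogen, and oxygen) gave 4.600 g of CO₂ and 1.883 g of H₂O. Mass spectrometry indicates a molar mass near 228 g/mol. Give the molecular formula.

mol C = 4.600 g CO₂ ÷ 44.009 g/mol = 0.10452 mol
mol H = 2 × 1.883 g H₂O ÷ 18.015 g/mol = 0.20905 mol
mass O = 3.975 − (1.2554 + 0.21072) = 2.5088 g → mol O = 2.5088 ÷ 15.999 = 0.15681 mol
Divide by the smallest (0.10452 mol): C 1.000, H 2.000, O 1.500
Multiplying each by 2 gives whole numbers: C 2.00, H 4.00, O 3.00
Empirical formula: C2H4O3
Empirical-formula mass = 76.05 g/mol; 228 ÷ 76.05 ≈ 3, so the molecular formula is C6H12O9.

C6H12O9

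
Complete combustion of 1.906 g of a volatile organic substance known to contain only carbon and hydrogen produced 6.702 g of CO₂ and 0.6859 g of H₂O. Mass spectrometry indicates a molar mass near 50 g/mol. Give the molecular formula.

C4H2

mol C = 6.702 g CO₂ ÷ 44.009 g/mol = 0.15229 mol
mol H = 2 × 0.6859 g H₂O ÷ 18.015 g/mol = 0.076148 mol
Divide by the smallest (0.076148 mol): C 2.000, H 1.000
Empirical formula: C2H
Empirical-formula mass = 25.03 g/mol; 50 ÷ 25.03 ≈ 2, so the molecular formula is C4H2.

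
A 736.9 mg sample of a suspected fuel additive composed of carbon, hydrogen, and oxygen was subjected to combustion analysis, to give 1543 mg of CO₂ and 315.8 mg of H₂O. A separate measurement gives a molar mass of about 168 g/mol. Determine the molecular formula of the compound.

mol C = 1.543 g CO₂ ÷ 44.009 g/mol = 0.035061 mol
mol H = 2 × 0.3158 g H₂O ÷ 18.015 g/mol = 0.035060 mol
mass O = 0.7369 − (0.42112 + 0.035340) = 0.28044 g → mol O = 0.28044 ÷ 15.999 = 0.017529 mol
Divide by the smallest (0.017529 mol): C 2.000, H 2.000, O 1.000
Empirical formula: C2H2O
Empirical-formula mass = 42.04 g/mol; 168 ÷ 42.04 ≈ 4, so the molecular formula is C8H8O4.

C8H8O4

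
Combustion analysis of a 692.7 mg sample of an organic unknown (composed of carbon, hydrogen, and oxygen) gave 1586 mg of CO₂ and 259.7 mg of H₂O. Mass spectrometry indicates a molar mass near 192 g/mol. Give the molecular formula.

mol C = 1.586 g CO₂ ÷ 44.009 g/mol = 0.036038 mol
mol H = 2 × 0.2597 g H₂O ÷ 18.015 g/mol = 0.028832 mol
mass O = 0.6927 − (0.43285 + 0.029062) = 0.23078 g → mol O = 0.23078 ÷ 15.999 = 0.014425 mol
Divide by the smallest (0.014425 mol): C 2.498, H 1.999, O 1.000
Multiplying each by 2 gives whole numbers: C 5.00, H 4.00, O 2.00
Empirical formula: C5H4O2
Empirical-formula mass = 96.08 g/mol; 192 ÷ 96.08 ≈ 2, so the molecular formula is C10H8O4.

C10H8O4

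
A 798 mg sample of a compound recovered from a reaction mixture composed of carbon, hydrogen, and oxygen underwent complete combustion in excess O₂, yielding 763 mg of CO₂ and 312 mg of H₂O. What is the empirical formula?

CH2O2

mol C = 0.763 g CO₂ ÷ 44.009 g/mol = 0.01734 mol
mol H = 2 × 0.312 g H₂O ÷ 18.015 g/mol = 0.03464 mol
mass O = 0.798 − (0.2082 + 0.03491) = 0.5548 g → mol O = 0.5548 ÷ 15.999 = 0.03468 mol
Divide by the smallest (0.01734 mol): C 1.000, H 1.998, O 2.000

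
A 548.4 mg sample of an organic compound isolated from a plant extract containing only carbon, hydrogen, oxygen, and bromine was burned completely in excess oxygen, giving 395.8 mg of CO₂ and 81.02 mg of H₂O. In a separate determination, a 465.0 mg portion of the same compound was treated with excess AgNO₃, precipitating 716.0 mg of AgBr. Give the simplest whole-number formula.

C2H2BrO

mol C = 0.3958 g CO₂ ÷ 44.009 g/mol = 0.0089936 mol
mol H = 2 × 0.08102 g H₂O ÷ 18.015 g/mol = 0.0089947 mol
From the AgBr data: mol Br per gram of compound = (0.7160 ÷ 187.772) ÷ 0.4650 = 0.0082003 mol/g, so in the 0.5484 g combustion sample mol Br = 0.0044970 mol
mass O = 0.5484 − (0.10802 + 0.0090667 + 0.35933) = 0.071980 g → mol O = 0.071980 ÷ 15.999 = 0.0044990 mol
Divide by the smallest (0.0044970 mol): C 2.000, H 2.000, Br 1.000, O 1.000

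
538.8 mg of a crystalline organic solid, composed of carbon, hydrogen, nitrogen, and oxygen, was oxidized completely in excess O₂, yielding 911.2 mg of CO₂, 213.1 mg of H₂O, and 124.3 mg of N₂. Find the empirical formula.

C7H8N3O3

mol C = 0.9112 g CO₂ ÷ 44.009 g/mol = 0.020705 mol
mol H = 2 × 0.2131 g H₂O ÷ 18.015 g/mol = 0.023658 mol
mol N = 2 × 0.1243 g N₂ ÷ 28.014 g/mol = 0.0088741 mol
mass O = 0.5388 − (0.24869 + 0.023847 + 0.12430) = 0.14197 g → mol O = 0.14197 ÷ 15.999 = 0.0088735 mol
Divide by the smallest (0.0088735 mol): C 2.333, H 2.666, N 1.000, O 1.000
Multiplying each by 3 gives whole numbers: C 7.00, H 8.00, N 3.00, O 3.00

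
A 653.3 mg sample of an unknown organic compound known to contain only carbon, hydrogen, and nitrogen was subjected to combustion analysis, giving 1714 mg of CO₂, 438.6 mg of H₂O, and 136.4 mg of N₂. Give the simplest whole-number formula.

mol C = 1.714 g CO₂ ÷ 44.009 g/mol = 0.038947 mol
mol H = 2 × 0.4386 g H₂O ÷ 18.015 g/mol = 0.048693 mol
mol N = 2 × 0.1364 g N₂ ÷ 28.014 g/mol = 0.0097380 mol
Divide by the smallest (0.0097380 mol): C 3.999, H 5.000, N 1.000

C4H5N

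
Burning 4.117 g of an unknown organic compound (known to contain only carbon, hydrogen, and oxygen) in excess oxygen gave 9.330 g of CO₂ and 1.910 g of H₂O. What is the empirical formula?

C5H5O2

mol C = 9.330 g CO₂ ÷ 44.009 g/mol = 0.21200 mol
mol H = 2 × 1.910 g H₂O ÷ 18.015 g/mol = 0.21205 mol
mass O = 4.117 − (2.5464 + 0.21374) = 1.3569 g → mol O = 1.3569 ÷ 15.999 = 0.084812 mol
Divide by the smallest (0.084812 mol): C 2.500, H 2.500, O 1.000
Multiplying each by 2 gives whole numbers: C 5.00, H 5.00, O 2.00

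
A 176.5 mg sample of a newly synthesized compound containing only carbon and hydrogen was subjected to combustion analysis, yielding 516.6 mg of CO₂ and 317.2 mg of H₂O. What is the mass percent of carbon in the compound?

79.88%

mol C = 0.5166 g CO₂ ÷ 44.009 g/mol = 0.011739 mol
mol H = 2 × 0.3172 g H₂O ÷ 18.015 g/mol = 0.035215 mol
mass % C = 0.14099 g ÷ 0.1765 g × 100%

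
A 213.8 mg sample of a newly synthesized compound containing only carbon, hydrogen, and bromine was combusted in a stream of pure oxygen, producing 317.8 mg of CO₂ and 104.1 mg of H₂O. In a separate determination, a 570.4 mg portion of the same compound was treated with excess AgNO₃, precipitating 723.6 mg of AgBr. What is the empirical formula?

C5H8Br

mol C = 0.3178 g CO₂ ÷ 44.009 g/mol = 0.0072213 mol
mol H = 2 × 0.1041 g H₂O ÷ 18.015 g/mol = 0.011557 mol
From the AgBr data: mol Br per gram of compound = (0.7236 ÷ 187.772) ÷ 0.5704 = 0.0067560 mol/g, so in the 0.2138 g combustion sample mol Br = 0.0014444 mol
Divide by the smallest (0.0014444 mol): C 4.999, H 8.001, Br 1.000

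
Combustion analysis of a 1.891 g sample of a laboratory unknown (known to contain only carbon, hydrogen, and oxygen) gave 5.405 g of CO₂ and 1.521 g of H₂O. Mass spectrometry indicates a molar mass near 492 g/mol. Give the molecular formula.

C32H44O4

mol C = 5.405 g CO₂ ÷ 44.009 g/mol = 0.12282 mol
mol H = 2 × 1.521 g H₂O ÷ 18.015 g/mol = 0.16886 mol
mass O = 1.891 − (1.4751 + 0.17021) = 0.24565 g → mol O = 0.24565 ÷ 15.999 = 0.015354 mol
Divide by the smallest (0.015354 mol): C 7.999, H 10.998, O 1.000
Empirical formula: C8H11O
Empirical-formula mass = 123.17 g/mol; 492 ÷ 123.17 ≈ 4, so the molecular formula is C32H44O4.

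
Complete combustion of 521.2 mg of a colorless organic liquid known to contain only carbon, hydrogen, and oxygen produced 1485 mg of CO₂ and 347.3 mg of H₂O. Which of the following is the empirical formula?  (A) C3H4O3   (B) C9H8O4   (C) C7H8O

(C) C7H8O

mol C = 1.485 g CO₂ ÷ 44.009 g/mol = 0.033743 mol
mol H = 2 × 0.3473 g H₂O ÷ 18.015 g/mol = 0.038557 mol
mass O = 0.5212 − (0.40529 + 0.038865) = 0.077046 g → mol O = 0.077046 ÷ 15.999 = 0.0048157 mol
Divide by the smallest (0.0048157 mol): C 7.007, H 8.006, O 1.000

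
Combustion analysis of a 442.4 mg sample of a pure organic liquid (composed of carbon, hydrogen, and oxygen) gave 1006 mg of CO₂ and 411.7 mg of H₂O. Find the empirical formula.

C3H6O

mol C = 1.006 g CO₂ ÷ 44.009 g/mol = 0.022859 mol
mol H = 2 × 0.4117 g H₂O ÷ 18.015 g/mol = 0.045706 mol
mass O = 0.4424 − (0.27456 + 0.046072) = 0.12177 g → mol O = 0.12177 ÷ 15.999 = 0.0076110 mol
Divide by the smallest (0.0076110 mol): C 3.003, H 6.005, O 1.000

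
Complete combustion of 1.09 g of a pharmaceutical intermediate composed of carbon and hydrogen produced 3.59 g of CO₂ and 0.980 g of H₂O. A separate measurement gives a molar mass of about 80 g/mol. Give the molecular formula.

mol C = 3.59 g CO₂ ÷ 44.009 g/mol = 0.08157 mol
mol H = 2 × 0.980 g H₂O ÷ 18.015 g/mol = 0.1088 mol
Divide by the smallest (0.08157 mol): C 1.000, H 1.334
Multiplying each by 3 gives whole numbers: C 3.00, H 4.00
Empirical formula: C3H4
Empirical-formula mass = 40.06 g/mol; 80 ÷ 40.06 ≈ 2, so the molecular formula is C6H8.

C6H8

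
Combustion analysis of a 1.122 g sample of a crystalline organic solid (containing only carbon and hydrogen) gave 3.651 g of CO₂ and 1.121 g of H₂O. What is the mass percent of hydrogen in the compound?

11.18%

mol C = 3.651 g CO₂ ÷ 44.009 g/mol = 0.082960 mol
mol H = 2 × 1.121 g H₂O ÷ 18.015 g/mol = 0.12445 mol
mass % H = 0.12545 g ÷ 1.122 g × 100%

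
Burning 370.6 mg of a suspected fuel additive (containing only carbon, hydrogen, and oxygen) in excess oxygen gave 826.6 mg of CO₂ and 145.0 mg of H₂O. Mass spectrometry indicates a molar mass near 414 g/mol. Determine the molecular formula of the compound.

mol C = 0.8266 g CO₂ ÷ 44.009 g/mol = 0.018783 mol
mol H = 2 × 0.1450 g H₂O ÷ 18.015 g/mol = 0.016098 mol
mass O = 0.3706 − (0.22560 + 0.016226) = 0.12878 g → mol O = 0.12878 ÷ 15.999 = 0.0080490 mol
Divide by the smallest (0.0080490 mol): C 2.334, H 2.000, O 1.000
Multiplying each by 3 gives whole numbers: C 7.00, H 6.00, O 3.00
Empirical formula: C7H6O3
Empirical-formula mass = 138.12 g/mol; 414 ÷ 138.12 ≈ 3, so the molecular formula is C21H18O9.

C21H18O9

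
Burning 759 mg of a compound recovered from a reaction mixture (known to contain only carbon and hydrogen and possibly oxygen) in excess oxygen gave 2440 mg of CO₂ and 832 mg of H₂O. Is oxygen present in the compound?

no

mol C = 2.44 g CO₂ ÷ 44.009 g/mol = 0.05544 mol
mol H = 2 × 0.832 g H₂O ÷ 18.015 g/mol = 0.09237 mol
C and H together account for 0.7590 g — essentially the entire 0.759 g sample — so the compound contains no oxygen.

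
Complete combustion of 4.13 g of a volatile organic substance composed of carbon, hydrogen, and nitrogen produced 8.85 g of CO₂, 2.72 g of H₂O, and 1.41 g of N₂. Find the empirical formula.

C2H3N

mol C = 8.85 g CO₂ ÷ 44.009 g/mol = 0.2011 mol
mol H = 2 × 2.72 g H₂O ÷ 18.015 g/mol = 0.3020 mol
mol N = 2 × 1.41 g N₂ ÷ 28.014 g/mol = 0.1007 mol
Divide by the smallest (0.1007 mol): C 1.998, H 3.000, N 1.000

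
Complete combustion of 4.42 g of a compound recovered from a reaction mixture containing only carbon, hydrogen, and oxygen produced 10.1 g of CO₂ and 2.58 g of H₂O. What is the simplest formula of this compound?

C8H10O3

mol C = 10.1 g CO₂ ÷ 44.009 g/mol = 0.2295 mol
mol H = 2 × 2.58 g H₂O ÷ 18.015 g/mol = 0.2864 mol
mass O = 4.42 − (2.757 + 0.2887) = 1.375 g → mol O = 1.375 ÷ 15.999 = 0.08593 mol
Divide by the smallest (0.08593 mol): C 2.671, H 3.333, O 1.000
Multiplying each by 3 gives whole numbers: C 8.01, H 10.00, O 3.00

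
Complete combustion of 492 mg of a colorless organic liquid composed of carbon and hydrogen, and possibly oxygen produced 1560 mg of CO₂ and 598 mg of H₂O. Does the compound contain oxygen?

no

mol C = 1.56 g CO₂ ÷ 44.009 g/mol = 0.03545 mol
mol H = 2 × 0.598 g H₂O ÷ 18.015 g/mol = 0.06639 mol
C and H together account for 0.4927 g — essentially the entire 0.492 g sample — so the compound contains no oxygen.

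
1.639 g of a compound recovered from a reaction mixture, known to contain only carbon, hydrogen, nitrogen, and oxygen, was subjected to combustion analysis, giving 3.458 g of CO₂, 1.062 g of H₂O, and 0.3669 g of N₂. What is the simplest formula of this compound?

C6H9N2O

mol C = 3.458 g CO₂ ÷ 44.009 g/mol = 0.078575 mol
mol H = 2 × 1.062 g H₂O ÷ 18.015 g/mol = 0.11790 mol
mol N = 2 × 0.3669 g N₂ ÷ 28.014 g/mol = 0.026194 mol
mass O = 1.639 − (0.94376 + 0.11884 + 0.36690) = 0.20949 g → mol O = 0.20949 ÷ 15.999 = 0.013094 mol
Divide by the smallest (0.013094 mol): C 6.001, H 9.004, N 2.000, O 1.000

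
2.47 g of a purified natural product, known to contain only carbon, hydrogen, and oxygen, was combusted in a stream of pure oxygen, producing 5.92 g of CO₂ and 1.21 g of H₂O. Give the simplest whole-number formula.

mol C = 5.92 g CO₂ ÷ 44.009 g/mol = 0.1345 mol
mol H = 2 × 1.21 g H₂O ÷ 18.015 g/mol = 0.1343 mol
mass O = 2.47 − (1.616 + 0.1354) = 0.7189 g → mol O = 0.7189 ÷ 15.999 = 0.04493 mol
Divide by the smallest (0.04493 mol): C 2.994, H 2.990, O 1.000

C3H3O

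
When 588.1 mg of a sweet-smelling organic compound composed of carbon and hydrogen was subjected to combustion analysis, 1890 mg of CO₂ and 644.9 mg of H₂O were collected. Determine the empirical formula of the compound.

C3H5

mol C = 1.890 g CO₂ ÷ 44.009 g/mol = 0.042946 mol
mol H = 2 × 0.6449 g H₂O ÷ 18.015 g/mol = 0.071596 mol
Divide by the smallest (0.042946 mol): C 1.000, H 1.667
Multiplying each by 3 gives whole numbers: C 3.00, H 5.00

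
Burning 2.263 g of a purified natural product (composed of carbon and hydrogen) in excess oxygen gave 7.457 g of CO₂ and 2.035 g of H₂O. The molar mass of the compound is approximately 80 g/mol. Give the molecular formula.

mol C = 7.457 g CO₂ ÷ 44.009 g/mol = 0.16944 mol
mol H = 2 × 2.035 g H₂O ÷ 18.015 g/mol = 0.22592 mol
Divide by the smallest (0.16944 mol): C 1.000, H 1.333
Multiplying each by 3 gives whole numbers: C 3.00, H 4.00
Empirical formula: C3H4
Empirical-formula mass = 40.06 g/mol; 80 ÷ 40.06 ≈ 2, so the molecular formula is C6H8.

C6H8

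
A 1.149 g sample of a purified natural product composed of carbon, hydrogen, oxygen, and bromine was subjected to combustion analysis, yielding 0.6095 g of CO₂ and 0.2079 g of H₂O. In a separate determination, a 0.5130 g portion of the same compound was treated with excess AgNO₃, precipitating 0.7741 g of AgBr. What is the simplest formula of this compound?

mol C = 0.6095 g CO₂ ÷ 44.009 g/mol = 0.013849 mol
mol H = 2 × 0.2079 g H₂O ÷ 18.015 g/mol = 0.023081 mol
From the AgBr data: mol Br per gram of compound = (0.7741 ÷ 187.772) ÷ 0.5130 = 0.0080362 mol/g, so in the 1.149 g combustion sample mol Br = 0.0092336 mol
mass O = 1.149 − (0.16635 + 0.023265 + 0.73780) = 0.22159 g → mol O = 0.22159 ÷ 15.999 = 0.013850 mol
Divide by the smallest (0.0092336 mol): C 1.500, H 2.500, Br 1.000, O 1.500
Multiplying each by 2 gives whole numbers: C 3.00, H 5.00, Br 2.00, O 3.00

C3H5Br2O3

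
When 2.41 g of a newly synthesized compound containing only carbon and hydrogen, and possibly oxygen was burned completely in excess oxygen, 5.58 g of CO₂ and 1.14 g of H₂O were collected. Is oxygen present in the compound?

yes

mol C = 5.58 g CO₂ ÷ 44.009 g/mol = 0.1268 mol
mol H = 2 × 1.14 g H₂O ÷ 18.015 g/mol = 0.1266 mol
C and H account for only 1.650 g of the 2.41 g sample; the remaining 0.7595 g must be oxygen.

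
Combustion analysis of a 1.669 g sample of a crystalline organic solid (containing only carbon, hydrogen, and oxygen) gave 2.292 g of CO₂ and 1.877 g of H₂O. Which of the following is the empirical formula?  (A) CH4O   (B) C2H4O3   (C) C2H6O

mol C = 2.292 g CO₂ ÷ 44.009 g/mol = 0.052080 mol
mol H = 2 × 1.877 g H₂O ÷ 18.015 g/mol = 0.20838 mol
mass O = 1.669 − (0.62554 + 0.21005) = 0.83342 g → mol O = 0.83342 ÷ 15.999 = 0.052092 mol
Divide by the smallest (0.052080 mol): C 1.000, H 4.001, O 1.000

(A) CH4O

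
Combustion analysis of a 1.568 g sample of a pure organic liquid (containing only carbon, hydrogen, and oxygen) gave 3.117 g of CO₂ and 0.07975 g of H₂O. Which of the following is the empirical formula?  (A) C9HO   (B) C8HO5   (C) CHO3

mol C = 3.117 g CO₂ ÷ 44.009 g/mol = 0.070826 mol
mol H = 2 × 0.07975 g H₂O ÷ 18.015 g/mol = 0.0088537 mol
mass O = 1.568 − (0.85070 + 0.0089246) = 0.70838 g → mol O = 0.70838 ÷ 15.999 = 0.044276 mol
Divide by the smallest (0.0088537 mol): C 8.000, H 1.000, O 5.001

(B) C8HO5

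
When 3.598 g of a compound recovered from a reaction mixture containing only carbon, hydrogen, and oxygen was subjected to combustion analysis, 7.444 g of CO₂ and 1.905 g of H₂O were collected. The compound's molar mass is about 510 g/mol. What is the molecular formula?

mol C = 7.444 g CO₂ ÷ 44.009 g/mol = 0.16915 mol
mol H = 2 × 1.905 g H₂O ÷ 18.015 g/mol = 0.21149 mol
mass O = 3.598 − (2.0316 + 0.21318) = 1.3532 g → mol O = 1.3532 ÷ 15.999 = 0.084580 mol
Divide by the smallest (0.084580 mol): C 2.000, H 2.500, O 1.000
Multiplying each by 2 gives whole numbers: C 4.00, H 5.00, O 2.00
Empirical formula: C4H5O2
Empirical-formula mass = 85.08 g/mol; 510 ÷ 85.08 ≈ 6, so the molecular formula is C24H30O12.

C24H30O12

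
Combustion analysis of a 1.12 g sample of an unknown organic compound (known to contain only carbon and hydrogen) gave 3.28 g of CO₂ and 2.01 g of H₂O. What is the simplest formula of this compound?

CH3

mol C = 3.28 g CO₂ ÷ 44.009 g/mol = 0.07453 mol
mol H = 2 × 2.01 g H₂O ÷ 18.015 g/mol = 0.2231 mol
Divide by the smallest (0.07453 mol): C 1.000, H 2.994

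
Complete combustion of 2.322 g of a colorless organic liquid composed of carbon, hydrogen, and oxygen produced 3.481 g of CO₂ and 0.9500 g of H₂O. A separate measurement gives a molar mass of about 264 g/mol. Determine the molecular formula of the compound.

C9H12O9

mol C = 3.481 g CO₂ ÷ 44.009 g/mol = 0.079097 mol
mol H = 2 × 0.9500 g H₂O ÷ 18.015 g/mol = 0.10547 mol
mass O = 2.322 − (0.95004 + 0.10631) = 1.2656 g → mol O = 1.2656 ÷ 15.999 = 0.079108 mol
Divide by the smallest (0.079097 mol): C 1.000, H 1.333, O 1.000
Multiplying each by 3 gives whole numbers: C 3.00, H 4.00, O 3.00
Empirical formula: C3H4O3
Empirical-formula mass = 88.06 g/mol; 264 ÷ 88.06 ≈ 3, so the molecular formula is C9H12O9.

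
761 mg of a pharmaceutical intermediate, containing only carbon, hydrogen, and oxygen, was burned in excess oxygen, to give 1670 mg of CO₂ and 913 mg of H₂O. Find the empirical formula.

C3H8O

mol C = 1.67 g CO₂ ÷ 44.009 g/mol = 0.03795 mol
mol H = 2 × 0.913 g H₂O ÷ 18.015 g/mol = 0.1014 mol
mass O = 0.761 − (0.4558 + 0.1022) = 0.2031 g → mol O = 0.2031 ÷ 15.999 = 0.01269 mol
Divide by the smallest (0.01269 mol): C 2.990, H 7.986, O 1.000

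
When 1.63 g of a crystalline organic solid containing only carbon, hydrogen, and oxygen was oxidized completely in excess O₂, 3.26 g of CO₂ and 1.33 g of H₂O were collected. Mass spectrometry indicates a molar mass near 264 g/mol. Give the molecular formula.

mol C = 3.26 g CO₂ ÷ 44.009 g/mol = 0.07408 mol
mol H = 2 × 1.33 g H₂O ÷ 18.015 g/mol = 0.1477 mol
mass O = 1.63 − (0.8897 + 0.1488) = 0.5914 g → mol O = 0.5914 ÷ 15.999 = 0.03697 mol
Divide by the smallest (0.03697 mol): C 2.004, H 3.994, O 1.000
Empirical formula: C2H4O
Empirical-formula mass = 44.05 g/mol; 264 ÷ 44.05 ≈ 6, so the molecular formula is C12H24O6.

C12H24O6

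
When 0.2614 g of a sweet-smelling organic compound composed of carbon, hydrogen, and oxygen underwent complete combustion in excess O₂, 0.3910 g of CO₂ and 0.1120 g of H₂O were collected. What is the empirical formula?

C5H7O5

mol C = 0.3910 g CO₂ ÷ 44.009 g/mol = 0.0088845 mol
mol H = 2 × 0.1120 g H₂O ÷ 18.015 g/mol = 0.012434 mol
mass O = 0.2614 − (0.10671 + 0.012534) = 0.14215 g → mol O = 0.14215 ÷ 15.999 = 0.0088852 mol
Divide by the smallest (0.0088845 mol): C 1.000, H 1.400, O 1.000
Multiplying each by 5 gives whole numbers: C 5.00, H 7.00, O 5.00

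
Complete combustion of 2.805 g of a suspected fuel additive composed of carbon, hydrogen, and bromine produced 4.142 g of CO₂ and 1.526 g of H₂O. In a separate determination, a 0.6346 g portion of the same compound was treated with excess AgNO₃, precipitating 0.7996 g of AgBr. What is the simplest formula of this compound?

mol C = 4.142 g CO₂ ÷ 44.009 g/mol = 0.094117 mol
mol H = 2 × 1.526 g H₂O ÷ 18.015 g/mol = 0.16941 mol
From the AgBr data: mol Br per gram of compound = (0.7996 ÷ 187.772) ÷ 0.6346 = 0.0067103 mol/g, so in the 2.805 g combustion sample mol Br = 0.018822 mol
Divide by the smallest (0.018822 mol): C 5.000, H 9.001, Br 1.000

C5H9Br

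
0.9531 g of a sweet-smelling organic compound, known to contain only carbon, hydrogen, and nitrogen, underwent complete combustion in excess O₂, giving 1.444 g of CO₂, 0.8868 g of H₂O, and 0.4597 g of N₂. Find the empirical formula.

mol C = 1.444 g CO₂ ÷ 44.009 g/mol = 0.032811 mol
mol H = 2 × 0.8868 g H₂O ÷ 18.015 g/mol = 0.098451 mol
mol N = 2 × 0.4597 g N₂ ÷ 28.014 g/mol = 0.032819 mol
Divide by the smallest (0.032811 mol): C 1.000, H 3.001, N 1.000

CH3N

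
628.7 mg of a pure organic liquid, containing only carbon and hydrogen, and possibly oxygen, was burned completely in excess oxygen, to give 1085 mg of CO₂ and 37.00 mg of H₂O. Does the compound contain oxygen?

mol C = 1.085 g CO₂ ÷ 44.009 g/mol = 0.024654 mol
mol H = 2 × 0.03700 g H₂O ÷ 18.015 g/mol = 0.0041077 mol
C and H account for only 0.30026 g of the 0.6287 g sample; the remaining 0.32844 g must be oxygen.

yes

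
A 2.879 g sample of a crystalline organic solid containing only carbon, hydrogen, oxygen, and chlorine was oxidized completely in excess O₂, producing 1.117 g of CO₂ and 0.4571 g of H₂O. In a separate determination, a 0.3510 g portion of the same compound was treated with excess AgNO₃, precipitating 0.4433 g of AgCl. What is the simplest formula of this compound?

CH2ClO4

mol C = 1.117 g CO₂ ÷ 44.009 g/mol = 0.025381 mol
mol H = 2 × 0.4571 g H₂O ÷ 18.015 g/mol = 0.050747 mol
From the AgCl data: mol Cl per gram of compound = (0.4433 ÷ 143.318) ÷ 0.3510 = 0.0088123 mol/g, so in the 2.879 g combustion sample mol Cl = 0.025371 mol
mass O = 2.879 − (0.30485 + 0.051153 + 0.89939) = 1.6236 g → mol O = 1.6236 ÷ 15.999 = 0.10148 mol
Divide by the smallest (0.025371 mol): C 1.000, H 2.000, Cl 1.000, O 4.000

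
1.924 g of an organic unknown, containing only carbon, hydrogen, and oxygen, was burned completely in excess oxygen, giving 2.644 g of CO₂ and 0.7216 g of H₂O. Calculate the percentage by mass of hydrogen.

mol C = 2.644 g CO₂ ÷ 44.009 g/mol = 0.060079 mol
mol H = 2 × 0.7216 g H₂O ÷ 18.015 g/mol = 0.080111 mol
mass O = 1.924 − (0.72160 + 0.080752) = 1.1216 g → mol O = 1.1216 ÷ 15.999 = 0.070107 mol
mass % H = 0.080752 g ÷ 1.924 g × 100%

4.20%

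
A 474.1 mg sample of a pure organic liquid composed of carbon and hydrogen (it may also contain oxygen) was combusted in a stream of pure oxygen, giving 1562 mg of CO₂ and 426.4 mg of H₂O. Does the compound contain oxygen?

no

mol C = 1.562 g CO₂ ÷ 44.009 g/mol = 0.035493 mol
mol H = 2 × 0.4264 g H₂O ÷ 18.015 g/mol = 0.047338 mol
C and H together account for 0.47402 g — essentially the entire 0.4741 g sample — so the compound contains no oxygen.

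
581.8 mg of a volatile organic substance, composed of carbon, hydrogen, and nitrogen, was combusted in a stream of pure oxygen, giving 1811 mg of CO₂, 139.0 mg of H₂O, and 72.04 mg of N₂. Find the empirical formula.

mol C = 1.811 g CO₂ ÷ 44.009 g/mol = 0.041151 mol
mol H = 2 × 0.1390 g H₂O ÷ 18.015 g/mol = 0.015432 mol
mol N = 2 × 0.07204 g N₂ ÷ 28.014 g/mol = 0.0051431 mol
Divide by the smallest (0.0051431 mol): C 8.001, H 3.000, N 1.000

C8H3N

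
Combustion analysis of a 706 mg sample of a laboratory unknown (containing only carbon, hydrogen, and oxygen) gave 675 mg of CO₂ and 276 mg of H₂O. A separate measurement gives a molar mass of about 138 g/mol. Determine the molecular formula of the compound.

C3H6O6

mol C = 0.675 g CO₂ ÷ 44.009 g/mol = 0.01534 mol
mol H = 2 × 0.276 g H₂O ÷ 18.015 g/mol = 0.03064 mol
mass O = 0.706 − (0.1842 + 0.03089) = 0.4909 g → mol O = 0.4909 ÷ 15.999 = 0.03068 mol
Divide by the smallest (0.01534 mol): C 1.000, H 1.998, O 2.000
Empirical formula: CH2O2
Empirical-formula mass = 46.02 g/mol; 138 ÷ 46.02 ≈ 3, so the molecular formula is C3H6O6.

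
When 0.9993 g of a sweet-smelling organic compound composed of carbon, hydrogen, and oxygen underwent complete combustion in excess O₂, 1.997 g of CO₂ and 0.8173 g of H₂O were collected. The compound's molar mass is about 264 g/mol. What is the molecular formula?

C12H24O6

mol C = 1.997 g CO₂ ÷ 44.009 g/mol = 0.045377 mol
mol H = 2 × 0.8173 g H₂O ÷ 18.015 g/mol = 0.090735 mol
mass O = 0.9993 − (0.54502 + 0.091461) = 0.36281 g → mol O = 0.36281 ÷ 15.999 = 0.022677 mol
Divide by the smallest (0.022677 mol): C 2.001, H 4.001, O 1.000
Empirical formula: C2H4O
Empirical-formula mass = 44.05 g/mol; 264 ÷ 44.05 ≈ 6, so the molecular formula is C12H24O6.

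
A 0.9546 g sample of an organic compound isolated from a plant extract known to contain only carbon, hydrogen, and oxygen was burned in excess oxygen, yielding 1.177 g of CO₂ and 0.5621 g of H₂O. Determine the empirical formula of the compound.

C3H7O4

mol C = 1.177 g CO₂ ÷ 44.009 g/mol = 0.026745 mol
mol H = 2 × 0.5621 g H₂O ÷ 18.015 g/mol = 0.062404 mol
mass O = 0.9546 − (0.32123 + 0.062903) = 0.57047 g → mol O = 0.57047 ÷ 15.999 = 0.035657 mol
Divide by the smallest (0.026745 mol): C 1.000, H 2.333, O 1.333
Multiplying each by 3 gives whole numbers: C 3.00, H 7.00, O 4.00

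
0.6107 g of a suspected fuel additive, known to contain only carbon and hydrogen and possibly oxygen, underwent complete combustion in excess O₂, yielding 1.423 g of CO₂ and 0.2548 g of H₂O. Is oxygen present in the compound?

yes

mol C = 1.423 g CO₂ ÷ 44.009 g/mol = 0.032334 mol
mol H = 2 × 0.2548 g H₂O ÷ 18.015 g/mol = 0.028288 mol
C and H account for only 0.41688 g of the 0.6107 g sample; the remaining 0.19382 g must be oxygen.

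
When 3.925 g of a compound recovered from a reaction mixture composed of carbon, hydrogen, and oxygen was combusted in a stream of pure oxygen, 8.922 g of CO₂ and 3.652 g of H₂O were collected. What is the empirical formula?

C3H6O

mol C = 8.922 g CO₂ ÷ 44.009 g/mol = 0.20273 mol
mol H = 2 × 3.652 g H₂O ÷ 18.015 g/mol = 0.40544 mol
mass O = 3.925 − (2.4350 + 0.40868) = 1.0813 g → mol O = 1.0813 ÷ 15.999 = 0.067586 mol
Divide by the smallest (0.067586 mol): C 3.000, H 5.999, O 1.000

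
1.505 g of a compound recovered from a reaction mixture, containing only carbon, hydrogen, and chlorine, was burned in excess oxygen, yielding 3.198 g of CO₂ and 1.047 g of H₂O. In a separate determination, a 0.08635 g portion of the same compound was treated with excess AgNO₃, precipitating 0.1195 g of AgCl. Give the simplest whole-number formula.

mol C = 3.198 g CO₂ ÷ 44.009 g/mol = 0.072667 mol
mol H = 2 × 1.047 g H₂O ÷ 18.015 g/mol = 0.11624 mol
From the AgCl data: mol Cl per gram of compound = (0.1195 ÷ 143.318) ÷ 0.08635 = 0.0096562 mol/g, so in the 1.505 g combustion sample mol Cl = 0.014533 mol
Divide by the smallest (0.014533 mol): C 5.000, H 7.998, Cl 1.000

C5H8Cl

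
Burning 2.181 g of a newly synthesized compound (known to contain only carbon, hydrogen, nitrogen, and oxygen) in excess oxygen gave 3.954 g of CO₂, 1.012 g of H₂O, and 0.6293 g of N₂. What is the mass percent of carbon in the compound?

mol C = 3.954 g CO₂ ÷ 44.009 g/mol = 0.089845 mol
mol H = 2 × 1.012 g H₂O ÷ 18.015 g/mol = 0.11235 mol
mol N = 2 × 0.6293 g N₂ ÷ 28.014 g/mol = 0.044928 mol
mass O = 2.181 − (1.0791 + 0.11325 + 0.62930) = 0.35932 g → mol O = 0.35932 ÷ 15.999 = 0.022459 mol
mass % C = 1.0791 g ÷ 2.181 g × 100%

49.48%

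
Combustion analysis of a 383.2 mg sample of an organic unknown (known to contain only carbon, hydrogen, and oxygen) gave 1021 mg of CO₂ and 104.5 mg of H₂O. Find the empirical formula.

C4H2O

mol C = 1.021 g CO₂ ÷ 44.009 g/mol = 0.023200 mol
mol H = 2 × 0.1045 g H₂O ÷ 18.015 g/mol = 0.011601 mol
mass O = 0.3832 − (0.27865 + 0.011694) = 0.092853 g → mol O = 0.092853 ÷ 15.999 = 0.0058037 mol
Divide by the smallest (0.0058037 mol): C 3.997, H 1.999, O 1.000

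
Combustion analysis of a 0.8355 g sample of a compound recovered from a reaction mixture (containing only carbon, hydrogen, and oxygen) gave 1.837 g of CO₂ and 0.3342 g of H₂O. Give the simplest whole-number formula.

mol C = 1.837 g CO₂ ÷ 44.009 g/mol = 0.041741 mol
mol H = 2 × 0.3342 g H₂O ÷ 18.015 g/mol = 0.037102 mol
mass O = 0.8355 − (0.50136 + 0.037399) = 0.29674 g → mol O = 0.29674 ÷ 15.999 = 0.018548 mol
Divide by the smallest (0.018548 mol): C 2.250, H 2.000, O 1.000
Multiplying each by 4 gives whole numbers: C 9.00, H 8.00, O 4.00

C9H8O4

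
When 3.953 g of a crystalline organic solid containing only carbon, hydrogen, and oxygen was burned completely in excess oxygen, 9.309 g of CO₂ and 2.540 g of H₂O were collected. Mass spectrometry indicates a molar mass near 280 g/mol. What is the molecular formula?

C15H20O5

mol C = 9.309 g CO₂ ÷ 44.009 g/mol = 0.21152 mol
mol H = 2 × 2.540 g H₂O ÷ 18.015 g/mol = 0.28199 mol
mass O = 3.953 − (2.5406 + 0.28424) = 1.1281 g → mol O = 1.1281 ÷ 15.999 = 0.070513 mol
Divide by the smallest (0.070513 mol): C 3.000, H 3.999, O 1.000
Empirical formula: C3H4O
Empirical-formula mass = 56.06 g/mol; 280 ÷ 56.06 ≈ 5, so the molecular formula is C15H20O5.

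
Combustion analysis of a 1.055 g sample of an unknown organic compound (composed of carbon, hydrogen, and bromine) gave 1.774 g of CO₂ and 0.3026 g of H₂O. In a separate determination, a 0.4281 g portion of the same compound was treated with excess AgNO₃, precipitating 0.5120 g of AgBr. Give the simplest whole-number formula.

C6H5Br

mol C = 1.774 g CO₂ ÷ 44.009 g/mol = 0.040310 mol
mol H = 2 × 0.3026 g H₂O ÷ 18.015 g/mol = 0.033594 mol
From the AgBr data: mol Br per gram of compound = (0.5120 ÷ 187.772) ÷ 0.4281 = 0.0063693 mol/g, so in the 1.055 g combustion sample mol Br = 0.0067196 mol
Divide by the smallest (0.0067196 mol): C 5.999, H 4.999, Br 1.000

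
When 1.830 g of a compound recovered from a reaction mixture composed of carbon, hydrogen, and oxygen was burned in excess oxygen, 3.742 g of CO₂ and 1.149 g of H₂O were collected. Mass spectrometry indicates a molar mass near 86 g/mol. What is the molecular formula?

mol C = 3.742 g CO₂ ÷ 44.009 g/mol = 0.085028 mol
mol H = 2 × 1.149 g H₂O ÷ 18.015 g/mol = 0.12756 mol
mass O = 1.830 − (1.0213 + 0.12858) = 0.68015 g → mol O = 0.68015 ÷ 15.999 = 0.042512 mol
Divide by the smallest (0.042512 mol): C 2.000, H 3.001, O 1.000
Empirical formula: C2H3O
Empirical-formula mass = 43.05 g/mol; 86 ÷ 43.05 ≈ 2, so the molecular formula is C4H6O2.

C4H6O2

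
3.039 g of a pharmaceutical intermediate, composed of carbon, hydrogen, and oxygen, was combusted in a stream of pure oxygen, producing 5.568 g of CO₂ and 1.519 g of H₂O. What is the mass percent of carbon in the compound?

mol C = 5.568 g CO₂ ÷ 44.009 g/mol = 0.12652 mol
mol H = 2 × 1.519 g H₂O ÷ 18.015 g/mol = 0.16864 mol
mass O = 3.039 − (1.5196 + 0.16999) = 1.3494 g → mol O = 1.3494 ÷ 15.999 = 0.084342 mol
mass % C = 1.5196 g ÷ 3.039 g × 100%

50.00%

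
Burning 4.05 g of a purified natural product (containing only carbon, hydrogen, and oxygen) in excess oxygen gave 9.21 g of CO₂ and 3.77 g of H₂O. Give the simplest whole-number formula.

C3H6O

mol C = 9.21 g CO₂ ÷ 44.009 g/mol = 0.2093 mol
mol H = 2 × 3.77 g H₂O ÷ 18.015 g/mol = 0.4185 mol
mass O = 4.05 − (2.514 + 0.4219) = 1.115 g → mol O = 1.115 ÷ 15.999 = 0.06966 mol
Divide by the smallest (0.06966 mol): C 3.004, H 6.008, O 1.000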